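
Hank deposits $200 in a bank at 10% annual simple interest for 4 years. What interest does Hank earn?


Use the formula I = P x R x T / 100
P x R x T = 200 x 10 x 4 = 8000
I = 8000 / 100 = $80

$80


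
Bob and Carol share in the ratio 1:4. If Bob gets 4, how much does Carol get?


Find the multiplier:
4 / 1 = 4
Apply to Carol's share:
4 x 4 = 16

16


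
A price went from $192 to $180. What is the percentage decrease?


Find the absolute change:
|180 - 192| = 12
Divide by original and multiply by 100:
12 / 192 x 100 = 6.25%

6.25%


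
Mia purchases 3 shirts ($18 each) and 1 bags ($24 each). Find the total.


Cost of shirts:
3 x $18 = $54
Cost of bags:
1 x $24 = $24
Add both:
$54 + $24 = $78

$78


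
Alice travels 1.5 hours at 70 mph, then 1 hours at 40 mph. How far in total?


Leg 1 distance:
70 x 1.5 = 105 miles
Leg 2 distance:
40 x 1 = 40 miles
Total distance:
105 + 40 = 145 miles

145 miles


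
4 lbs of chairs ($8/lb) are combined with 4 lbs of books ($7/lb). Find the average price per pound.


Cost of chairs:
4 x $8 = $32
Cost of books:
4 x $7 = $28
Total cost: $32 + $28 = $60
Total weight: 8 lbs
Average: $60 / 8 = $7.50/lb

$7.50/lb


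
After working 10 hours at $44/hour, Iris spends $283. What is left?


Calculate earnings:
10 x $44 = $440
Subtract spending:
$440 - $283 = $157

$157


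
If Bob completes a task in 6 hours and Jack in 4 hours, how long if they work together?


Bob's rate: 1/6 of the job per hour
Jack's rate: 1/4 of the job per hour
Combined rate: 1/6 + 1/4 = 5/12 per hour
Time = 1 / (5/12) = 12/5 = 2.4 hours

2.4 hours


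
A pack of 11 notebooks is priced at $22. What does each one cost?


Total cost: $22
Number of items: 11
Unit price: $22 / 11 = $2

$2


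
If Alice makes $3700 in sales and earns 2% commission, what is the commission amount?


Convert rate to decimal:
2% = 0.02
Multiply by sales:
$3700 x 0.02 = $74

$74


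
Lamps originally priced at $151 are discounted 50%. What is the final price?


Calculate the discount amount:
50% of $151 = $75.50
Subtract from original:
$151 - $75.50 = $75.50

$75.50


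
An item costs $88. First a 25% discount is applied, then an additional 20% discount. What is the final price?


First discount:
25% of $88 = $22
Price after first discount:
$88 - $22 = $66
Second discount:
20% of $66 = $13.20
Final price:
$66 - $13.20 = $52.80

$52.80


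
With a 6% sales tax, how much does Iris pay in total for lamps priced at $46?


Calculate the tax:
6% of $46 = $2.76
Add tax to price:
$46 + $2.76 = $48.76

$48.76


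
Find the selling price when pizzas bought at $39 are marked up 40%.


Calculate the markup amount:
40% of $39 = $15.60
Add to cost:
$39 + $15.60 = $54.60

$54.60


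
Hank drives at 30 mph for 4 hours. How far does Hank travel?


Use the formula: distance = speed x time
Speed = 30 mph, Time = 4 hours
30 x 4 = 120 miles

120 miles


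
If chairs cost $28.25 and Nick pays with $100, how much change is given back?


Start with the amount paid:
$100
Subtract the price:
$100 - $28.25 = $71.75

$71.75


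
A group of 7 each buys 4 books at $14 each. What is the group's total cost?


Cost per person:
4 x $14 = $56
Group total:
7 x $56 = $392

$392


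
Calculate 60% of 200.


Convert percentage to decimal:
60% = 0.6
Multiply:
200 x 0.6 = 120

120


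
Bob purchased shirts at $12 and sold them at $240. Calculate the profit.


Selling price = $240
Cost price = $12
Profit = selling price - cost price:
Profit = $240 - $12 = $228

$228


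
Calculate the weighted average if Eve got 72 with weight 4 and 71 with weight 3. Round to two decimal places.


Weighted sum:
4 x 72 + 3 x 71 = 501
Total weight:
4 + 3 = 7
Weighted average:
501 / 7 = 71.5714... ≈ 71.57

71.57


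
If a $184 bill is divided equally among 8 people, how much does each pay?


Total bill: $184
Number of people: 8
Each pays: $184 / 8 = $23

$23


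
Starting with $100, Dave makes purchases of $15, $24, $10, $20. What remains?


Add up expenses:
$15 + $24 + $10 + $20 = $69
Subtract from budget:
$100 - $69 = $31

$31


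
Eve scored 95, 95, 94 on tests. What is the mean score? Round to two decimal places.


Add the scores:
95 + 95 + 94 = 284
Divide by the number of tests:
284 / 3 = 94.6666... ≈ 94.67

94.67


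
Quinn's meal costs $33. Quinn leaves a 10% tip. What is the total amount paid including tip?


Calculate the tip:
10% of $33 = $3.30
Add tip to meal cost:
$33 + $3.30 = $36.30

$36.30


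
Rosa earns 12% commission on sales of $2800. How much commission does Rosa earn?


Convert rate to decimal:
12% = 0.12
Multiply by sales:
$2800 x 0.12 = $336

$336


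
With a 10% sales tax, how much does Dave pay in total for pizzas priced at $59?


Calculate the tax:
10% of $59 = $5.90
Add tax to price:
$59 + $5.90 = $64.90

$64.90


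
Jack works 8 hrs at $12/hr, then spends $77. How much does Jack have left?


Calculate earnings:
8 x $12 = $96
Subtract spending:
$96 - $77 = $19

$19


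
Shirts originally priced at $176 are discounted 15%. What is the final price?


Calculate the discount amount:
15% of $176 = $26.40
Subtract from original:
$176 - $26.40 = $149.60

$149.60


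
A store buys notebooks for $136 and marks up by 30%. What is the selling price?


Calculate the markup amount:
30% of $136 = $40.80
Add to cost:
$136 + $40.80 = $176.80

$176.80


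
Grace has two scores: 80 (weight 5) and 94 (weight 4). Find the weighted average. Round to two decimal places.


Weighted sum:
5 x 80 + 4 x 94 = 776
Total weight:
5 + 4 = 9
Weighted average:
776 / 9 = 86.2222... ≈ 86.22

86.22


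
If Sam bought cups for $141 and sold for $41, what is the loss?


Selling price = $41
Cost price = $141
Loss = cost price - selling price:
Loss = $141 - $41 = $100

$100


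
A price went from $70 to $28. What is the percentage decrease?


Find the absolute change:
|28 - 70| = 42
Divide by original and multiply by 100:
42 / 70 x 100 = 60%

60%


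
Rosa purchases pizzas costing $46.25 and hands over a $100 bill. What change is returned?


Start with the amount paid:
$100
Subtract the price:
$100 - $46.25 = $53.75

$53.75


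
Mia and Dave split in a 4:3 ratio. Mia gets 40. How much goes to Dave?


Find the multiplier:
40 / 4 = 10
Apply to Dave's share:
3 x 10 = 30

30


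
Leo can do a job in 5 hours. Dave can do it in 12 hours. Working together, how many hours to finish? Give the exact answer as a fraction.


Leo's rate: 1/5 of the job per hour
Dave's rate: 1/12 of the job per hour
Combined rate: 1/5 + 1/12 = 17/60 per hour
Time = 1 / (17/60) = 60/17 hours (≈ 3.53 hours)

60/17 hours


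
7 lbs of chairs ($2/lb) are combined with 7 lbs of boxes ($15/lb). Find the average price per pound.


Cost of chairs:
7 x $2 = $14
Cost of boxes:
7 x $15 = $105
Total cost: $14 + $105 = $119
Total weight: 14 lbs
Average: $119 / 14 = $8.50/lb

$8.50/lb


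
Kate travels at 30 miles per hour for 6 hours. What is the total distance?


Use the formula: distance = speed x time
Speed = 30 mph, Time = 6 hours
30 x 6 = 180 miles

180 miles


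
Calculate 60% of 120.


Convert percentage to decimal:
60% = 0.6
Multiply:
120 x 0.6 = 72

72


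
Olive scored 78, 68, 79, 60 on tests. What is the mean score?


Add the scores:
78 + 68 + 79 + 60 = 285
Divide by the number of tests:
285 / 4 = 71.25

71.25


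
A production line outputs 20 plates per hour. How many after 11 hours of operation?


Production rate: 20 plates per hour
Time: 11 hours
Total: 20 x 11 = 220 plates

220 plates


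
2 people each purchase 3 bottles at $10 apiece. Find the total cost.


Cost per person:
3 x $10 = $30
Group total:
2 x $30 = $60

$60


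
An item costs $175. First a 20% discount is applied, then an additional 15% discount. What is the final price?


First discount:
20% of $175 = $35
Price after first discount:
$175 - $35 = $140
Second discount:
15% of $140 = $21
Final price:
$140 - $21 = $119

$119


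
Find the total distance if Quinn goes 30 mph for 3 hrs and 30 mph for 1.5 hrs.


Leg 1 distance:
30 x 3 = 90 miles
Leg 2 distance:
30 x 1.5 = 45 miles
Total distance:
90 + 45 = 135 miles

135 miles


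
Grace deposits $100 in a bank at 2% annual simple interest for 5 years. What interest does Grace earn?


Use the formula I = P x R x T / 100
P x R x T = 100 x 2 x 5 = 1000
I = 1000 / 100 = $10

$10


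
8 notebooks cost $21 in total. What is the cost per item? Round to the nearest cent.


Total cost: $21
Number of items: 8
Unit price: $21 / 8 = $2.625 ≈ $2.63

$2.63


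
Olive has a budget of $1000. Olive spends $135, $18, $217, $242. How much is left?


Add up expenses:
$135 + $18 + $217 + $242 = $612
Subtract from budget:
$1000 - $612 = $388

$388


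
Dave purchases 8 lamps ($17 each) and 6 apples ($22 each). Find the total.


Cost of lamps:
8 x $17 = $136
Cost of apples:
6 x $22 = $132
Add both:
$136 + $132 = $268

$268


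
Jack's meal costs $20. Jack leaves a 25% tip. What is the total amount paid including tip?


Calculate the tip:
25% of $20 = $5
Add tip to meal cost:
$20 + $5 = $25

$25


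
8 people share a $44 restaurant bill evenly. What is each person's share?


Total bill: $44
Number of people: 8
Each pays: $44 / 8 = $5.50

$5.50


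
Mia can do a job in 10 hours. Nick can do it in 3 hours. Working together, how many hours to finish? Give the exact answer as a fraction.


Mia's rate: 1/10 of the job per hour
Nick's rate: 1/3 of the job per hour
Combined rate: 1/10 + 1/3 = 13/30 per hour
Time = 1 / (13/30) = 30/13 hours (≈ 2.31 hours)

30/13 hours


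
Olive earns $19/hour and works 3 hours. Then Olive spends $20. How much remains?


Calculate earnings:
3 x $19 = $57
Subtract spending:
$57 - $20 = $37

$37


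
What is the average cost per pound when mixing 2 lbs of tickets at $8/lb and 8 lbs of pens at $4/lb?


Cost of tickets:
2 x $8 = $16
Cost of pens:
8 x $4 = $32
Total cost: $16 + $32 = $48
Total weight: 10 lbs
Average: $48 / 10 = $4.80/lb

$4.80/lb


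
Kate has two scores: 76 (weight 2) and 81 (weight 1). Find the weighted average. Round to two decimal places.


Weighted sum:
2 x 76 + 1 x 81 = 233
Total weight:
2 + 1 = 3
Weighted average:
233 / 3 = 77.6666... ≈ 77.67

77.67


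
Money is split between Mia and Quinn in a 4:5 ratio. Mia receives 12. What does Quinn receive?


Find the multiplier:
12 / 4 = 3
Apply to Quinn's share:
5 x 3 = 15

15


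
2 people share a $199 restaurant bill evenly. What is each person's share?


Total bill: $199
Number of people: 2
Each pays: $199 / 2 = $99.50

$99.50


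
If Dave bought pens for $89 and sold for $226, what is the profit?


Selling price = $226
Cost price = $89
Profit = selling price - cost price:
Profit = $226 - $89 = $137

$137


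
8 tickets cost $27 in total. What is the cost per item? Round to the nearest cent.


Total cost: $27
Number of items: 8
Unit price: $27 / 8 = $3.375 ≈ $3.38

$3.38


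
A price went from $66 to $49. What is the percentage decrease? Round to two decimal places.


Find the absolute change:
|49 - 66| = 17
Divide by original and multiply by 100:
17 / 66 x 100 = 25.7575...% ≈ 25.76%

25.76%


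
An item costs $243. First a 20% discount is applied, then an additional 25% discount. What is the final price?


First discount:
20% of $243 = $48.60
Price after first discount:
$243 - $48.60 = $194.40
Second discount:
25% of $194.40 = $48.60
Final price:
$194.40 - $48.60 = $145.80

$145.80


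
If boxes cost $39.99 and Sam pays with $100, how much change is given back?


Start with the amount paid:
$100
Subtract the price:
$100 - $39.99 = $60.01

$60.01


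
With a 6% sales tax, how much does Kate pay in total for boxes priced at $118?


Calculate the tax:
6% of $118 = $7.08
Add tax to price:
$118 + $7.08 = $125.08

$125.08


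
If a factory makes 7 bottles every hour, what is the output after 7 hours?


Production rate: 7 bottles per hour
Time: 7 hours
Total: 7 x 7 = 49 bottles

49 bottles


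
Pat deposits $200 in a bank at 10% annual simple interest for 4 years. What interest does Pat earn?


Use the formula I = P x R x T / 100
P x R x T = 200 x 10 x 4 = 8000
I = 8000 / 100 = $80

$80


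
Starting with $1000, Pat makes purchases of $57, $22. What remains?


Add up expenses:
$57 + $22 = $79
Subtract from budget:
$1000 - $79 = $921

$921


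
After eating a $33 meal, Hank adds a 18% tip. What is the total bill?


Calculate the tip:
18% of $33 = $5.94
Add tip to meal cost:
$33 + $5.94 = $38.94

$38.94


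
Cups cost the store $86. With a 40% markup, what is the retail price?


Calculate the markup amount:
40% of $86 = $34.40
Add to cost:
$86 + $34.40 = $120.40

$120.40


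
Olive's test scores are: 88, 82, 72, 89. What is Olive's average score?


Add the scores:
88 + 82 + 72 + 89 = 331
Divide by the number of tests:
331 / 4 = 82.75

82.75


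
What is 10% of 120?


Convert percentage to decimal:
10% = 0.1
Multiply:
120 x 0.1 = 12

12


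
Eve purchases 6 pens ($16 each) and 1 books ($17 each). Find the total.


Cost of pens:
6 x $16 = $96
Cost of books:
1 x $17 = $17
Add both:
$96 + $17 = $113

$113


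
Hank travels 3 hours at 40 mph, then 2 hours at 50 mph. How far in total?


Leg 1 distance:
40 x 3 = 120 miles
Leg 2 distance:
50 x 2 = 100 miles
Total distance:
120 + 100 = 220 miles

220 miles


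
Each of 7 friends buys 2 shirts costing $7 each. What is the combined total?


Cost per person:
2 x $7 = $14
Group total:
7 x $14 = $98

$98


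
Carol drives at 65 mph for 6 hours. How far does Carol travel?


Use the formula: distance = speed x time
Speed = 65 mph, Time = 6 hours
65 x 6 = 390 miles

390 miles


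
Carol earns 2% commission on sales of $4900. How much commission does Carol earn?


Convert rate to decimal:
2% = 0.02
Multiply by sales:
$4900 x 0.02 = $98

$98


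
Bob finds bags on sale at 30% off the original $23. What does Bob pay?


Calculate the discount amount:
30% of $23 = $6.90
Subtract from original:
$23 - $6.90 = $16.10

$16.10


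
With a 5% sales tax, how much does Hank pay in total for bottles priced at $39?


Calculate the tax:
5% of $39 = $1.95
Add tax to price:
$39 + $1.95 = $40.95

$40.95


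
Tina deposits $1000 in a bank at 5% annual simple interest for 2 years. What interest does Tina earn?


Use the formula I = P x R x T / 100
P x R x T = 1000 x 5 x 2 = 10000
I = 10000 / 100 = $100

$100


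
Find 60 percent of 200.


Convert percentage to decimal:
60% = 0.6
Multiply:
200 x 0.6 = 120

120


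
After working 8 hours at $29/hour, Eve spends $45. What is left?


Calculate earnings:
8 x $29 = $232
Subtract spending:
$232 - $45 = $187

$187


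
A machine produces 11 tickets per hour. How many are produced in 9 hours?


Production rate: 11 tickets per hour
Time: 9 hours
Total: 11 x 9 = 99 tickets

99 tickets


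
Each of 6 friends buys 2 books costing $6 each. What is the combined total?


Cost per person:
2 x $6 = $12
Group total:
6 x $12 = $72

$72


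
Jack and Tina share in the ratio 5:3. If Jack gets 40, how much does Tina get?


Find the multiplier:
40 / 5 = 8
Apply to Tina's share:
3 x 8 = 24

24


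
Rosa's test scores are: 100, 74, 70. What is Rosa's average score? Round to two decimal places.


Add the scores:
100 + 74 + 70 = 244
Divide by the number of tests:
244 / 3 = 81.3333... ≈ 81.33

81.33


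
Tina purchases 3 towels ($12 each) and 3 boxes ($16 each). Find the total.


Cost of towels:
3 x $12 = $36
Cost of boxes:
3 x $16 = $48
Add both:
$36 + $48 = $84

$84


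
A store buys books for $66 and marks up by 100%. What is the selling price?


Calculate the markup amount:
100% of $66 = $66
Add to cost:
$66 + $66 = $132

$132


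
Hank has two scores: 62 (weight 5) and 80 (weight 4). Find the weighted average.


Weighted sum:
5 x 62 + 4 x 80 = 630
Total weight:
5 + 4 = 9
Weighted average:
630 / 9 = 70

70


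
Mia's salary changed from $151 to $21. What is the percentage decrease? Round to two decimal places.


Find the absolute change:
|21 - 151| = 130
Divide by original and multiply by 100:
130 / 151 x 100 = 86.0927...% ≈ 86.09%

86.09%


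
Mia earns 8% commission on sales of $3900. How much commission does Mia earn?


Convert rate to decimal:
8% = 0.08
Multiply by sales:
$3900 x 0.08 = $312

$312


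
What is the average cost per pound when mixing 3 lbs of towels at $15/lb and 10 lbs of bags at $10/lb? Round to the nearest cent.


Cost of towels:
3 x $15 = $45
Cost of bags:
10 x $10 = $100
Total cost: $45 + $100 = $145
Total weight: 13 lbs
Average: $145 / 13 = $11.1538... ≈ $11.15/lb

$11.15/lb


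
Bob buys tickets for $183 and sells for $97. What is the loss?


Selling price = $97
Cost price = $183
Loss = cost price - selling price:
Loss = $183 - $97 = $86

$86


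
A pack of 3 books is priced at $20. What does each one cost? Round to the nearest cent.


Total cost: $20
Number of items: 3
Unit price: $20 / 3 = $6.6666... ≈ $6.67

$6.67


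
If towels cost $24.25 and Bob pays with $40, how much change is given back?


Start with the amount paid:
$40
Subtract the price:
$40 - $24.25 = $15.75

$15.75


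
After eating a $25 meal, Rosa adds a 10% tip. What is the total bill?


Calculate the tip:
10% of $25 = $2.50
Add tip to meal cost:
$25 + $2.50 = $27.50

$27.50


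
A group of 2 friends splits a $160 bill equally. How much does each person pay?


Total bill: $160
Number of people: 2
Each pays: $160 / 2 = $80

$80


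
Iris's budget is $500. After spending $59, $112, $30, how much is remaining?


Add up expenses:
$59 + $112 + $30 = $201
Subtract from budget:
$500 - $201 = $299

$299


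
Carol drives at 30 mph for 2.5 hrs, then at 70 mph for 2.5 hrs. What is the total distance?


Leg 1 distance:
30 x 2.5 = 75 miles
Leg 2 distance:
70 x 2.5 = 175 miles
Total distance:
75 + 175 = 250 miles

250 miles


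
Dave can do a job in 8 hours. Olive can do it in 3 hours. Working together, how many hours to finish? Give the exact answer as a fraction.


Dave's rate: 1/8 of the job per hour
Olive's rate: 1/3 of the job per hour
Combined rate: 1/8 + 1/3 = 11/24 per hour
Time = 1 / (11/24) = 24/11 hours (≈ 2.18 hours)

24/11 hours


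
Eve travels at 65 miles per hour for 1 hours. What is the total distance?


Use the formula: distance = speed x time
Speed = 65 mph, Time = 1 hours
65 x 1 = 65 miles

65 miles


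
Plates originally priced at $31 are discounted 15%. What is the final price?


Calculate the discount amount:
15% of $31 = $4.65
Subtract from original:
$31 - $4.65 = $26.35

$26.35


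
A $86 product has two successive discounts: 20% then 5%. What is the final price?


First discount:
20% of $86 = $17.20
Price after first discount:
$86 - $17.20 = $68.80
Second discount:
5% of $68.80 = $3.44
Final price:
$68.80 - $3.44 = $65.36

$65.36


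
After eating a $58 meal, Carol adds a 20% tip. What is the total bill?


Calculate the tip:
20% of $58 = $11.60
Add tip to meal cost:
$58 + $11.60 = $69.60

$69.60


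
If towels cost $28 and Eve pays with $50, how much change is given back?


Start with the amount paid:
$50
Subtract the price:
$50 - $28 = $22

$22


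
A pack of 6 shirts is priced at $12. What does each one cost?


Total cost: $12
Number of items: 6
Unit price: $12 / 6 = $2

$2


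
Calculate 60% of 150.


Convert percentage to decimal:
60% = 0.6
Multiply:
150 x 0.6 = 90

90


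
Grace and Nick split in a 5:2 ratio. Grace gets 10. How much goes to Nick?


Find the multiplier:
10 / 5 = 2
Apply to Nick's share:
2 x 2 = 4

4


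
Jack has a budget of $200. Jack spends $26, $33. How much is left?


Add up expenses:
$26 + $33 = $59
Subtract from budget:
$200 - $59 = $141

$141


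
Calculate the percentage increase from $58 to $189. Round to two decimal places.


Find the absolute change:
|189 - 58| = 131
Divide by original and multiply by 100:
131 / 58 x 100 = 225.8620...% ≈ 225.86%

225.86%


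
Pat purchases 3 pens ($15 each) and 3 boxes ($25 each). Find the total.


Cost of pens:
3 x $15 = $45
Cost of boxes:
3 x $25 = $75
Add both:
$45 + $75 = $120

$120


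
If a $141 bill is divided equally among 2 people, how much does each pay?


Total bill: $141
Number of people: 2
Each pays: $141 / 2 = $70.50

$70.50


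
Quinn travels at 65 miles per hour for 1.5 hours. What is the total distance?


Use the formula: distance = speed x time
Speed = 65 mph, Time = 1.5 hours
65 x 1.5 = 97.5 miles

97.5 miles


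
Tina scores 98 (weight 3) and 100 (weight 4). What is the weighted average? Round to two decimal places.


Weighted sum:
3 x 98 + 4 x 100 = 694
Total weight:
3 + 4 = 7
Weighted average:
694 / 7 = 99.1428... ≈ 99.14

99.14


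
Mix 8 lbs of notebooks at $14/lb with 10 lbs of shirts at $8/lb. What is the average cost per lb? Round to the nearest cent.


Cost of notebooks:
8 x $14 = $112
Cost of shirts:
10 x $8 = $80
Total cost: $112 + $80 = $192
Total weight: 18 lbs
Average: $192 / 18 = $10.6666... ≈ $10.67/lb

$10.67/lb


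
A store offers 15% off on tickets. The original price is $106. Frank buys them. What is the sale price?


Calculate the discount amount:
15% of $106 = $15.90
Subtract from original:
$106 - $15.90 = $90.10

$90.10


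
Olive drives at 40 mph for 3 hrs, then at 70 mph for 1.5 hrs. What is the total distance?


Leg 1 distance:
40 x 3 = 120 miles
Leg 2 distance:
70 x 1.5 = 105 miles
Total distance:
120 + 105 = 225 miles

225 miles


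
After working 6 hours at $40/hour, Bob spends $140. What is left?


Calculate earnings:
6 x $40 = $240
Subtract spending:
$240 - $140 = $100

$100


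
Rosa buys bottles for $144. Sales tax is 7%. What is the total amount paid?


Calculate the tax:
7% of $144 = $10.08
Add tax to price:
$144 + $10.08 = $154.08

$154.08


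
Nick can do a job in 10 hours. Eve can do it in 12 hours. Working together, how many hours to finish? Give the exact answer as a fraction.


Nick's rate: 1/10 of the job per hour
Eve's rate: 1/12 of the job per hour
Combined rate: 1/10 + 1/12 = 11/60 per hour
Time = 1 / (11/60) = 60/11 hours (≈ 5.45 hours)

60/11 hours


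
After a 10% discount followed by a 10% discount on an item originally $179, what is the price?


First discount:
10% of $179 = $17.90
Price after first discount:
$179 - $17.90 = $161.10
Second discount:
10% of $161.10 = $16.11
Final price:
$161.10 - $16.11 = $144.99

$144.99


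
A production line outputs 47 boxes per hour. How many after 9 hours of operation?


Production rate: 47 boxes per hour
Time: 9 hours
Total: 47 x 9 = 423 boxes

423 boxes


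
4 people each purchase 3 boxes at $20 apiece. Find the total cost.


Cost per person:
3 x $20 = $60
Group total:
4 x $60 = $240

$240


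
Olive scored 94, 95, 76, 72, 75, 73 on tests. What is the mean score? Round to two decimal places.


Add the scores:
94 + 95 + 76 + 72 + 75 + 73 = 485
Divide by the number of tests:
485 / 6 = 80.8333... ≈ 80.83

80.83


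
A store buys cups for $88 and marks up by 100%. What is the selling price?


Calculate the markup amount:
100% of $88 = $88
Add to cost:
$88 + $88 = $176

$176


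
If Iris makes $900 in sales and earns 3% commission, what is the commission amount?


Convert rate to decimal:
3% = 0.03
Multiply by sales:
$900 x 0.03 = $27

$27


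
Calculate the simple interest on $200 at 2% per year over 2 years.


Use the formula I = P x R x T / 100
P x R x T = 200 x 2 x 2 = 800
I = 800 / 100 = $8

$8


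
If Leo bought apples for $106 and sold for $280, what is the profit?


Selling price = $280
Cost price = $106
Profit = selling price - cost price:
Profit = $280 - $106 = $174

$174


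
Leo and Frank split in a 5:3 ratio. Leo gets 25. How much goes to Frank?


Find the multiplier:
25 / 5 = 5
Apply to Frank's share:
3 x 5 = 15

15


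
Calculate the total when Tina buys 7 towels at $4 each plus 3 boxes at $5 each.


Cost of towels:
7 x $4 = $28
Cost of boxes:
3 x $5 = $15
Add both:
$28 + $15 = $43

$43


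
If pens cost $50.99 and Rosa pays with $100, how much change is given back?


Start with the amount paid:
$100
Subtract the price:
$100 - $50.99 = $49.01

$49.01


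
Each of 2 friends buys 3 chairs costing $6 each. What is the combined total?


Cost per person:
3 x $6 = $18
Group total:
2 x $18 = $36

$36


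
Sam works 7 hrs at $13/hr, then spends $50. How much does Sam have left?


Calculate earnings:
7 x $13 = $91
Subtract spending:
$91 - $50 = $41

$41


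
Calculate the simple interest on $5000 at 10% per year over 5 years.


Use the formula I = P x R x T / 100
P x R x T = 5000 x 10 x 5 = 250000
I = 250000 / 100 = $2500

$2500


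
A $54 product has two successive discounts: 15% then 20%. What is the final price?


First discount:
15% of $54 = $8.10
Price after first discount:
$54 - $8.10 = $45.90
Second discount:
20% of $45.90 = $9.18
Final price:
$45.90 - $9.18 = $36.72

$36.72


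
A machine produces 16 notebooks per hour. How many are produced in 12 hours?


Production rate: 16 notebooks per hour
Time: 12 hours
Total: 16 x 12 = 192 notebooks

192 notebooks


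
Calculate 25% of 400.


Convert percentage to decimal:
25% = 0.25
Multiply:
400 x 0.25 = 100

100


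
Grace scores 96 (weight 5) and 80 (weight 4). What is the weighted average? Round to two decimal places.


Weighted sum:
5 x 96 + 4 x 80 = 800
Total weight:
5 + 4 = 9
Weighted average:
800 / 9 = 88.8888... ≈ 88.89

88.89


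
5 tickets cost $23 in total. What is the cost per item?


Total cost: $23
Number of items: 5
Unit price: $23 / 5 = $4.60

$4.60


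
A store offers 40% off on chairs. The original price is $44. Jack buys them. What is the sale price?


Calculate the discount amount:
40% of $44 = $17.60
Subtract from original:
$44 - $17.60 = $26.40

$26.40


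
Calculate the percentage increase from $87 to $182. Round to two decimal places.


Find the absolute change:
|182 - 87| = 95
Divide by original and multiply by 100:
95 / 87 x 100 = 109.1954...% ≈ 109.2%

109.2%


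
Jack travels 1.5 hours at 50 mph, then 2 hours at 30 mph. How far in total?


Leg 1 distance:
50 x 1.5 = 75 miles
Leg 2 distance:
30 x 2 = 60 miles
Total distance:
75 + 60 = 135 miles

135 miles


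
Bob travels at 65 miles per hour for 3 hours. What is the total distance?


Use the formula: distance = speed x time
Speed = 65 mph, Time = 3 hours
65 x 3 = 195 miles

195 miles


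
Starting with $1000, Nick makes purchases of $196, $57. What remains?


Add up expenses:
$196 + $57 = $253
Subtract from budget:
$1000 - $253 = $747

$747


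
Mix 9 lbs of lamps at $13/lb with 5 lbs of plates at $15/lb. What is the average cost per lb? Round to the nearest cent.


Cost of lamps:
9 x $13 = $117
Cost of plates:
5 x $15 = $75
Total cost: $117 + $75 = $192
Total weight: 14 lbs
Average: $192 / 14 = $13.7142... ≈ $13.71/lb

$13.71/lb


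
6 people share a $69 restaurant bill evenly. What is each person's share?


Total bill: $69
Number of people: 6
Each pays: $69 / 6 = $11.50

$11.50


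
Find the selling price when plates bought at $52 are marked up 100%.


Calculate the markup amount:
100% of $52 = $52
Add to cost:
$52 + $52 = $104

$104


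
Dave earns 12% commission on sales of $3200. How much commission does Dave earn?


Convert rate to decimal:
12% = 0.12
Multiply by sales:
$3200 x 0.12 = $384

$384


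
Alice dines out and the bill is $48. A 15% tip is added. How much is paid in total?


Calculate the tip:
15% of $48 = $7.20
Add tip to meal cost:
$48 + $7.20 = $55.20

$55.20


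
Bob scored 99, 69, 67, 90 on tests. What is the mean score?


Add the scores:
99 + 69 + 67 + 90 = 325
Divide by the number of tests:
325 / 4 = 81.25

81.25


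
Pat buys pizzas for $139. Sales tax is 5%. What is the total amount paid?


Calculate the tax:
5% of $139 = $6.95
Add tax to price:
$139 + $6.95 = $145.95

$145.95


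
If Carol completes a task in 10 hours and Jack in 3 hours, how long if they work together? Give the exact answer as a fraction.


Carol's rate: 1/10 of the job per hour
Jack's rate: 1/3 of the job per hour
Combined rate: 1/10 + 1/3 = 13/30 per hour
Time = 1 / (13/30) = 30/13 hours (≈ 2.31 hours)

30/13 hours


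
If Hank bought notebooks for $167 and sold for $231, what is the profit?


Selling price = $231
Cost price = $167
Profit = selling price - cost price:
Profit = $231 - $167 = $64

$64


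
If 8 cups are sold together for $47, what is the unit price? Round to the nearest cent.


Total cost: $47
Number of items: 8
Unit price: $47 / 8 = $5.875 ≈ $5.88

$5.88


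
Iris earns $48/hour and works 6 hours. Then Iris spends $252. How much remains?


Calculate earnings:
6 x $48 = $288
Subtract spending:
$288 - $252 = $36

$36


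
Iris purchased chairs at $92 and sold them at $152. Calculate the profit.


Selling price = $152
Cost price = $92
Profit = selling price - cost price:
Profit = $152 - $92 = $60

$60


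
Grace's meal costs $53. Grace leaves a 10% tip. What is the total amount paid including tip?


Calculate the tip:
10% of $53 = $5.30
Add tip to meal cost:
$53 + $5.30 = $58.30

$58.30


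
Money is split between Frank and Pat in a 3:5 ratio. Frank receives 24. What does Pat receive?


Find the multiplier:
24 / 3 = 8
Apply to Pat's share:
5 x 8 = 40

40


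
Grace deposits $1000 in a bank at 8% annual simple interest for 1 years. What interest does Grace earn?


Use the formula I = P x R x T / 100
P x R x T = 1000 x 8 x 1 = 8000
I = 8000 / 100 = $80

$80


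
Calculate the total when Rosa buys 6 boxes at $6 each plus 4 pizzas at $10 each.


Cost of boxes:
6 x $6 = $36
Cost of pizzas:
4 x $10 = $40
Add both:
$36 + $40 = $76

$76


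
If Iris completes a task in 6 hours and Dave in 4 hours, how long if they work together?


Iris's rate: 1/6 of the job per hour
Dave's rate: 1/4 of the job per hour
Combined rate: 1/6 + 1/4 = 5/12 per hour
Time = 1 / (5/12) = 12/5 = 2.4 hours

2.4 hours


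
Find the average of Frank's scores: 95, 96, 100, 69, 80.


Add the scores:
95 + 96 + 100 + 69 + 80 = 440
Divide by the number of tests:
440 / 5 = 88

88


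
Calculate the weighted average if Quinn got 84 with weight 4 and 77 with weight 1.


Weighted sum:
4 x 84 + 1 x 77 = 413
Total weight:
4 + 1 = 5
Weighted average:
413 / 5 = 82.6

82.6


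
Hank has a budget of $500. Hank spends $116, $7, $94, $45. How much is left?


Add up expenses:
$116 + $7 + $94 + $45 = $262
Subtract from budget:
$500 - $262 = $238

$238


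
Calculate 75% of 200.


Convert percentage to decimal:
75% = 0.75
Multiply:
200 x 0.75 = 150

150


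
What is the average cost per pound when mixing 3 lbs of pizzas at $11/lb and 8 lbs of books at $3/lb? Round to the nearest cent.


Cost of pizzas:
3 x $11 = $33
Cost of books:
8 x $3 = $24
Total cost: $33 + $24 = $57
Total weight: 11 lbs
Average: $57 / 11 = $5.1818... ≈ $5.18/lb

$5.18/lb


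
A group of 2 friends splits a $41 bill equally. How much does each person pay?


Total bill: $41
Number of people: 2
Each pays: $41 / 2 = $20.50

$20.50


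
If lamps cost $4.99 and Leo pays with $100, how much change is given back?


Start with the amount paid:
$100
Subtract the price:
$100 - $4.99 = $95.01

$95.01


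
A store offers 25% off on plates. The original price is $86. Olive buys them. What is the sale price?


Calculate the discount amount:
25% of $86 = $21.50
Subtract from original:
$86 - $21.50 = $64.50

$64.50


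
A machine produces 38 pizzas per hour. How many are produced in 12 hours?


Production rate: 38 pizzas per hour
Time: 12 hours
Total: 38 x 12 = 456 pizzas

456 pizzas


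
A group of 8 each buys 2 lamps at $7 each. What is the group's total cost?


Cost per person:
2 x $7 = $14
Group total:
8 x $14 = $112

$112


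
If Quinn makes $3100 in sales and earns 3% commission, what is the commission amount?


Convert rate to decimal:
3% = 0.03
Multiply by sales:
$3100 x 0.03 = $93

$93


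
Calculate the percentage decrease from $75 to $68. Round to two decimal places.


Find the absolute change:
|68 - 75| = 7
Divide by original and multiply by 100:
7 / 75 x 100 = 9.3333...% ≈ 9.33%

9.33%


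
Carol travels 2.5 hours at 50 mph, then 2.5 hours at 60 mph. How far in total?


Leg 1 distance:
50 x 2.5 = 125 miles
Leg 2 distance:
60 x 2.5 = 150 miles
Total distance:
125 + 150 = 275 miles

275 miles


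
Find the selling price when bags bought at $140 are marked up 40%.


Calculate the markup amount:
40% of $140 = $56
Add to cost:
$140 + $56 = $196

$196


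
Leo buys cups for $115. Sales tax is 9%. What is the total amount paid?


Calculate the tax:
9% of $115 = $10.35
Add tax to price:
$115 + $10.35 = $125.35

$125.35


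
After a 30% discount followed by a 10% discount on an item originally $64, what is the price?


First discount:
30% of $64 = $19.20
Price after first discount:
$64 - $19.20 = $44.80
Second discount:
10% of $44.80 = $4.48
Final price:
$44.80 - $4.48 = $40.32

$40.32


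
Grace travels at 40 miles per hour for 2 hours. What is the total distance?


Use the formula: distance = speed x time
Speed = 40 mph, Time = 2 hours
40 x 2 = 80 miles

80 miles


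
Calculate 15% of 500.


Convert percentage to decimal:
15% = 0.15
Multiply:
500 x 0.15 = 75

75


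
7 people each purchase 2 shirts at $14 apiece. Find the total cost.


Cost per person:
2 x $14 = $28
Group total:
7 x $28 = $196

$196


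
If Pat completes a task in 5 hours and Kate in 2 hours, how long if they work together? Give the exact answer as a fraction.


Pat's rate: 1/5 of the job per hour
Kate's rate: 1/2 of the job per hour
Combined rate: 1/5 + 1/2 = 7/10 per hour
Time = 1 / (7/10) = 10/7 hours (≈ 1.43 hours)

10/7 hours


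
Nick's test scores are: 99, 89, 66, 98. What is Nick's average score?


Add the scores:
99 + 89 + 66 + 98 = 352
Divide by the number of tests:
352 / 4 = 88

88


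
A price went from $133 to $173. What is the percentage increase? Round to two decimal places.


Find the absolute change:
|173 - 133| = 40
Divide by original and multiply by 100:
40 / 133 x 100 = 30.0751...% ≈ 30.08%

30.08%


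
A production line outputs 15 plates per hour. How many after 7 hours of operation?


Production rate: 15 plates per hour
Time: 7 hours
Total: 15 x 7 = 105 plates

105 plates


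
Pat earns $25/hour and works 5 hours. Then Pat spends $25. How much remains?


Calculate earnings:
5 x $25 = $125
Subtract spending:
$125 - $25 = $100

$100


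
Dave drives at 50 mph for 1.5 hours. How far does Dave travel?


Use the formula: distance = speed x time
Speed = 50 mph, Time = 1.5 hours
50 x 1.5 = 75 miles

75 miles


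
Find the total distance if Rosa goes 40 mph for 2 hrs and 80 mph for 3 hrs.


Leg 1 distance:
40 x 2 = 80 miles
Leg 2 distance:
80 x 3 = 240 miles
Total distance:
80 + 240 = 320 miles

320 miles


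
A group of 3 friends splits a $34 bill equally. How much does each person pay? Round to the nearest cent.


Total bill: $34
Number of people: 3
Each pays: $34 / 3 = $11.3333... ≈ $11.33

$11.33


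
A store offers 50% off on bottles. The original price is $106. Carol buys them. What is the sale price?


Calculate the discount amount:
50% of $106 = $53
Subtract from original:
$106 - $53 = $53

$53


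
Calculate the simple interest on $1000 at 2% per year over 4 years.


Use the formula I = P x R x T / 100
P x R x T = 1000 x 2 x 4 = 8000
I = 8000 / 100 = $80

$80


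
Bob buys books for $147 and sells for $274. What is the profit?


Selling price = $274
Cost price = $147
Profit = selling price - cost price:
Profit = $274 - $147 = $127

$127


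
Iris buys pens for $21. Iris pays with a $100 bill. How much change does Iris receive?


Start with the amount paid:
$100
Subtract the price:
$100 - $21 = $79

$79


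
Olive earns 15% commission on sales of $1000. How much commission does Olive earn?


Convert rate to decimal:
15% = 0.15
Multiply by sales:
$1000 x 0.15 = $150

$150


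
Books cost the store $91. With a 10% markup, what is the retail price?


Calculate the markup amount:
10% of $91 = $9.10
Add to cost:
$91 + $9.10 = $100.10

$100.10


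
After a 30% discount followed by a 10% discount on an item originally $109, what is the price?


First discount:
30% of $109 = $32.70
Price after first discount:
$109 - $32.70 = $76.30
Second discount:
10% of $76.30 = $7.63
Final price:
$76.30 - $7.63 = $68.67

$68.67


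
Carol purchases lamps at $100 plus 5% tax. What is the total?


Calculate the tax:
5% of $100 = $5
Add tax to price:
$100 + $5 = $105

$105


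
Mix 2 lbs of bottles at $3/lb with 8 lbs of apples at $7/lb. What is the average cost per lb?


Cost of bottles:
2 x $3 = $6
Cost of apples:
8 x $7 = $56
Total cost: $6 + $56 = $62
Total weight: 10 lbs
Average: $62 / 10 = $6.20/lb

$6.20/lb


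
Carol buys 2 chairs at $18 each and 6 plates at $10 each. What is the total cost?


Cost of chairs:
2 x $18 = $36
Cost of plates:
6 x $10 = $60
Add both:
$36 + $60 = $96

$96


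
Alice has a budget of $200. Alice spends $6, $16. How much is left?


Add up expenses:
$6 + $16 = $22
Subtract from budget:
$200 - $22 = $178

$178


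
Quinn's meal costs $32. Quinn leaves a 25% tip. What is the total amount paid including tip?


Calculate the tip:
25% of $32 = $8
Add tip to meal cost:
$32 + $8 = $40

$40


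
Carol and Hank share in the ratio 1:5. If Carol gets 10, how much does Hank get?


Find the multiplier:
10 / 1 = 10
Apply to Hank's share:
5 x 10 = 50

50


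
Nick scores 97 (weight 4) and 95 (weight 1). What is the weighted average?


Weighted sum:
4 x 97 + 1 x 95 = 483
Total weight:
4 + 1 = 5
Weighted average:
483 / 5 = 96.6

96.6


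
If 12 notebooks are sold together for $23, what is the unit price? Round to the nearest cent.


Total cost: $23
Number of items: 12
Unit price: $23 / 12 = $1.9166... ≈ $1.92

$1.92


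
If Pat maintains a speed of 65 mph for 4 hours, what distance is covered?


Use the formula: distance = speed x time
Speed = 65 mph, Time = 4 hours
65 x 4 = 260 miles

260 miles


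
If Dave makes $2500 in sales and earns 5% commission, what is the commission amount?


Convert rate to decimal:
5% = 0.05
Multiply by sales:
$2500 x 0.05 = $125

$125


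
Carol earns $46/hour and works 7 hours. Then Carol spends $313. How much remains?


Calculate earnings:
7 x $46 = $322
Subtract spending:
$322 - $313 = $9

$9


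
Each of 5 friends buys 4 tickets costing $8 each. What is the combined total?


Cost per person:
4 x $8 = $32
Group total:
5 x $32 = $160

$160


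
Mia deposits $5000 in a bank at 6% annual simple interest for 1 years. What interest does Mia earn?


Use the formula I = P x R x T / 100
P x R x T = 5000 x 6 x 1 = 30000
I = 30000 / 100 = $300

$300


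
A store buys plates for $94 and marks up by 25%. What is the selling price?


Calculate the markup amount:
25% of $94 = $23.50
Add to cost:
$94 + $23.50 = $117.50

$117.50


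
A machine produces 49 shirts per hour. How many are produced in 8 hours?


Production rate: 49 shirts per hour
Time: 8 hours
Total: 49 x 8 = 392 shirts

392 shirts
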